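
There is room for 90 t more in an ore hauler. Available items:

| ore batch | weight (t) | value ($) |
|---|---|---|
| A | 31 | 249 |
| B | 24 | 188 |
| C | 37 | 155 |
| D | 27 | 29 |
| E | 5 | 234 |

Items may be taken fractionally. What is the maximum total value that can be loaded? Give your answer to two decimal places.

Order: E (234/5=46.80) > A (249/31=8.03) > B (188/24=7.83) > C (155/37=4.19) > D (29/27=1.07)
Fill: take E (5 @ 234) → take A (31 @ 249) → take B (24 @ 188) → take 30/37 of C → 125.68; 90/90 used.
Total value = 796.68

796.68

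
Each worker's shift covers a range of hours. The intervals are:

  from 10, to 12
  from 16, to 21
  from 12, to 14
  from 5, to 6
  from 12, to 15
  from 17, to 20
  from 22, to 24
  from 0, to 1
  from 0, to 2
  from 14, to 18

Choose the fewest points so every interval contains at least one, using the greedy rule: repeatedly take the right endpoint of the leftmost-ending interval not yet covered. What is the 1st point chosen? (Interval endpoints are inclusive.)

1

Sorted: [0,1] [0,2] [5,6] [10,12] [12,14] [12,15] [14,18] [17,20] [16,21] [22,24]
{[0,1],[0,2]} hit by 1; {[5,6]} hit by 6; {[10,12],[12,14],[12,15]} hit by 12; {[14,18],[17,20],[16,21]} hit by 18; {[22,24]} hit by 24.
Points: 1, 6, 12, 18, 24 (5 total).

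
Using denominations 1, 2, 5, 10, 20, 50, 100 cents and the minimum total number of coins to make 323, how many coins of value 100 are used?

3

323 = 3×100 + 1×20 + 1×2 + 1×1
Count of 100: 3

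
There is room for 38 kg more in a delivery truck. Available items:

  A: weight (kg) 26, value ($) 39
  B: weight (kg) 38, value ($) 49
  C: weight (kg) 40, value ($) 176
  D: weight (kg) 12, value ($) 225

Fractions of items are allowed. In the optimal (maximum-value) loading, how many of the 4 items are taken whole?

Sort by value per unit weight and fill in that order.
Ratios (sorted): D 18.75, C 4.40, A 1.50, B 1.29
take D (12 @ 225); take 26/40 of C → 114.40. Capacity used 38/38.
1 item(s) taken whole; one partial (take 26/40 of C).

1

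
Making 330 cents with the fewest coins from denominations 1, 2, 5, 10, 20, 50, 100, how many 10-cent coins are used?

Use the largest denomination that fits, subtract, and repeat.
330 − 3×100→30 − 1×20→10 − 1×10→0
Count of 10: 1

1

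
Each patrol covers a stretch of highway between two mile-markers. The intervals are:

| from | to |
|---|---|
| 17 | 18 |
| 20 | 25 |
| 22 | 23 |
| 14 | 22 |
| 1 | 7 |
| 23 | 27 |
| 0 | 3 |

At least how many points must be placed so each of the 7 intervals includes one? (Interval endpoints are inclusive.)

By right end: [0,3]  [1,7]  [17,18]  [14,22]  [22,23]  [20,25]  [23,27]
[0,3] uncovered → point at 3; [17,18] uncovered → point at 18; [22,23] uncovered → point at 23.
Points: 3, 18, 23 (3 total).

3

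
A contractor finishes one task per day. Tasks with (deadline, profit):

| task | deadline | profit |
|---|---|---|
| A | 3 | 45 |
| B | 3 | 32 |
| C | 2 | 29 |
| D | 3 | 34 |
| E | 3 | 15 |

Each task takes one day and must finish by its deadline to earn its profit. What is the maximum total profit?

111

By profit: A(d3,45), D(d3,34), B(d3,32), C(d2,29), E(d3,15)
A→slot 3; D→slot 2; B→slot 1; C skipped; E skipped.
Profit = 32 + 34 + 45 = 111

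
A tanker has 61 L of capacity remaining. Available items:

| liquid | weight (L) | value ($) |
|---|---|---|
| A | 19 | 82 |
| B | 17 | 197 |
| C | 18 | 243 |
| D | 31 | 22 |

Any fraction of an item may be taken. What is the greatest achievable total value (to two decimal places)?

526.97

Greedy by value/weight ratio, highest first.
Order: C (243/18=13.50) > B (197/17=11.59) > A (82/19=4.32) > D (22/31=0.71)
Fill: take C (18 @ 243) → take B (17 @ 197) → take A (19 @ 82) → take 7/31 of D → 4.97; 61/61 used.
Total value = 526.97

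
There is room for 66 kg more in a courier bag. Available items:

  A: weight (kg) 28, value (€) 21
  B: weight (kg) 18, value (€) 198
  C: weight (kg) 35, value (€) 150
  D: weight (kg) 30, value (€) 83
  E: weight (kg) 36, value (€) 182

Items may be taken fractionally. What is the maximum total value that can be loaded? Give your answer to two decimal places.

Sort by value per unit weight and fill in that order.
Order: B (198/18=11.00) > E (182/36=5.06) > C (150/35=4.29) > D (83/30=2.77) > A (21/28=0.75)
Fill: take B (18 @ 198) → take E (36 @ 182) → take 12/35 of C → 51.43; 66/66 used.
Total value = 431.43

431.43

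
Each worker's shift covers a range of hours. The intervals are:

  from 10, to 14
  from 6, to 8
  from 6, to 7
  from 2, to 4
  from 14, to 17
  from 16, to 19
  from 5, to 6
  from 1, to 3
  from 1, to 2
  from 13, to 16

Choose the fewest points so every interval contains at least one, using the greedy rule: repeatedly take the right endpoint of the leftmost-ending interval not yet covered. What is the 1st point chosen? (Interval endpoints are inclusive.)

2

Process intervals by earliest right end; each time one isn't hit yet, stab at its right endpoint.
Sorted: [1,2] [1,3] [2,4] [5,6] [6,7] [6,8] [10,14] [13,16] [14,17] [16,19]
{[1,2],[1,3],[2,4]} hit by 2; {[5,6],[6,7],[6,8]} hit by 6; {[10,14],[13,16],[14,17]} hit by 14; {[16,19]} hit by 19.
Points: 2, 6, 14, 19 (4 total).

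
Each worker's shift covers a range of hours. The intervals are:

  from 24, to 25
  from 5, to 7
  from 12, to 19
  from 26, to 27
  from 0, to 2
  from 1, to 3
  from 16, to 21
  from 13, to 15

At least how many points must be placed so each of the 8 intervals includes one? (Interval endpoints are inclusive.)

Sorted: [0,2] [1,3] [5,7] [13,15] [12,19] [16,21] [24,25] [26,27]
{[0,2],[1,3]} hit by 2; {[5,7]} hit by 7; {[13,15],[12,19]} hit by 15; {[16,21]} hit by 21; {[24,25]} hit by 25; {[26,27]} hit by 27.
Points: 2, 7, 15, 21, 25, 27 (6 total).

6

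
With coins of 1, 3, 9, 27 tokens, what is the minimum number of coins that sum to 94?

Greedy: take as many of the largest coin as possible, then repeat with the remainder.
94 − 3×27→13 − 1×9→4 − 1×3→1 − 1×1→0
Total coins = 3 + 1 + 1 + 1 = 6

6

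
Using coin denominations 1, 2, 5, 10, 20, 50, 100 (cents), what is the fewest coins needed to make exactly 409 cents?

7

409 = 4×100 + 1×5 + 2×2
Total coins = 4 + 1 + 2 = 7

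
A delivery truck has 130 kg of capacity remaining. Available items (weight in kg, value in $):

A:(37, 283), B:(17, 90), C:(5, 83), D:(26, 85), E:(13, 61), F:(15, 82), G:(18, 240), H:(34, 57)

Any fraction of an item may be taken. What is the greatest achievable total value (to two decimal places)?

Greedy by value/weight ratio, highest first.
Order: C (83/5=16.60) > G (240/18=13.33) > A (283/37=7.65) > F (82/15=5.47) > B (90/17=5.29) > E (61/13=4.69) > D (85/26=3.27) > H (57/34=1.68)
Fill: take C (5 @ 83) → take G (18 @ 240) → take A (37 @ 283) → take F (15 @ 82) → take B (17 @ 90) → take E (13 @ 61) → take 25/26 of D → 81.73; 130/130 used.
Total value = 920.73

920.73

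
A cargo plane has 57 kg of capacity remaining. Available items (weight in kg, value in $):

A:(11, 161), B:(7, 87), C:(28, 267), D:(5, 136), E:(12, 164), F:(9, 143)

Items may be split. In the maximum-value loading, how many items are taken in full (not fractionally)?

Sort by value per unit weight and fill in that order.
Order: D (136/5=27.20) > F (143/9=15.89) > A (161/11=14.64) > E (164/12=13.67) > B (87/7=12.43) > C (267/28=9.54)
Fill: take D (5 @ 136) → take F (9 @ 143) → take A (11 @ 161) → take E (12 @ 164) → take B (7 @ 87) → take 13/28 of C → 123.96; 57/57 used.
5 item(s) taken whole; one partial (take 13/28 of C).

5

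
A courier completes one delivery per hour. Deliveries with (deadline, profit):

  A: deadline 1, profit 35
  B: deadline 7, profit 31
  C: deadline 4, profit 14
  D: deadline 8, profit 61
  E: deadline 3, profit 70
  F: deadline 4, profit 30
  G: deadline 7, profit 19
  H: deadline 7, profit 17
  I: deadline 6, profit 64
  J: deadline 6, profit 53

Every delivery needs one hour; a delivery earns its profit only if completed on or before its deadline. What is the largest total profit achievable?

Sort by profit descending; place each in the latest free slot ≤ its deadline.
Profit order: E=70 I=64 D=61 J=53 A=35 B=31 F=30 G=19 H=17 C=14
Assign: E→slot 3, I→slot 6, D→slot 8, J→slot 5, A→slot 1, B→slot 7, F→slot 4, G→slot 2, H skipped, C skipped.
Slots: [1:A] [2:G] [3:E] [4:F] [5:J] [6:I] [7:B] [8:D]
Profit = 35 + 19 + 70 + 30 + 53 + 64 + 31 + 61 = 363

363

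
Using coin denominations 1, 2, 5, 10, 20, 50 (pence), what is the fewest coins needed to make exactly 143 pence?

Use the largest denomination that fits, subtract, and repeat.
143 = 2×50 + 2×20 + 1×2 + 1×1
Total coins = 2 + 2 + 1 + 1 = 6

6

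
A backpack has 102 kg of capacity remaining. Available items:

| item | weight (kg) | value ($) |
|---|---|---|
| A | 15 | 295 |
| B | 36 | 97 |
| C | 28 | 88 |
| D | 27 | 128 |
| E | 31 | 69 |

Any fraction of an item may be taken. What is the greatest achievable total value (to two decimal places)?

Sort by value per unit weight and fill in that order.
Ratios (sorted): A 19.67, D 4.74, C 3.14, B 2.69, E 2.23
take A (15 @ 295); take D (27 @ 128); take C (28 @ 88); take 32/36 of B → 86.22. Capacity used 102/102.
Total value = 597.22

597.22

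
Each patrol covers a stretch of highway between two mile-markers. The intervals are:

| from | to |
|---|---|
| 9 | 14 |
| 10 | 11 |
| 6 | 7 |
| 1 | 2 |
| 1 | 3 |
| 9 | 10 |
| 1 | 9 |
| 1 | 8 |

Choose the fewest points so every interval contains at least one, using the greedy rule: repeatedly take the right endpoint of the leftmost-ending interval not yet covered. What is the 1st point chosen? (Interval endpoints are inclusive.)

Sort by right endpoint; whenever an interval is uncovered, place a point at its right end.
Sorted: [1,2] [1,3] [6,7] [1,8] [1,9] [9,10] [10,11] [9,14]
{[1,2],[1,3]} hit by 2; {[6,7],[1,8],[1,9]} hit by 7; {[9,10],[10,11],[9,14]} hit by 10.
Points: 2, 7, 10 (3 total).

2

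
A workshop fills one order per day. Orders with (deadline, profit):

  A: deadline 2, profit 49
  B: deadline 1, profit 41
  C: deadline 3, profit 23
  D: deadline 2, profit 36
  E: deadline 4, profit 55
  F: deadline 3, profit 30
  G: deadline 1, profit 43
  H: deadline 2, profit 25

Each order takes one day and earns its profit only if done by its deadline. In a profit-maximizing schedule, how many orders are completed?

By profit: E(d4,55), A(d2,49), G(d1,43), B(d1,41), D(d2,36), F(d3,30), H(d2,25), C(d3,23)
E→slot 4; A→slot 2; G→slot 1; B skipped; D skipped; F→slot 3; H skipped; C skipped.
4 of 8 scheduled.

4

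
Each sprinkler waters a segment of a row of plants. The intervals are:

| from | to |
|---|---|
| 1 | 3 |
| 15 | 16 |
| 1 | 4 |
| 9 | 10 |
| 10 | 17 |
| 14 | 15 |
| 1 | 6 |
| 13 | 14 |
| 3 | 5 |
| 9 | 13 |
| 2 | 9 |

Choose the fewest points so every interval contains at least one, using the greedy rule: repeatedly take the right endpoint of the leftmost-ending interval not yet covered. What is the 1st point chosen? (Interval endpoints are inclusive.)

3

Sort by right endpoint; whenever an interval is uncovered, place a point at its right end.
By right end: [1,3]  [1,4]  [3,5]  [1,6]  [2,9]  [9,10]  [9,13]  [13,14]  [14,15]  [15,16]  [10,17]
[1,3] uncovered → point at 3; [9,10] uncovered → point at 10; [13,14] uncovered → point at 14; [15,16] uncovered → point at 16.
Points: 3, 10, 14, 16 (4 total).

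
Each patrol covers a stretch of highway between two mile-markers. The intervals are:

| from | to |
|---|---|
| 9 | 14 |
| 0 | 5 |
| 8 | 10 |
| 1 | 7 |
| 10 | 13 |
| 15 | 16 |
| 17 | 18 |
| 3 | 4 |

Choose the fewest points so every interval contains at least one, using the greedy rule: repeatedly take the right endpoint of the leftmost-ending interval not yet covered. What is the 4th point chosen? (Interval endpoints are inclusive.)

18

Sorted: [3,4] [0,5] [1,7] [8,10] [10,13] [9,14] [15,16] [17,18]
{[3,4],[0,5],[1,7]} hit by 4; {[8,10],[10,13],[9,14]} hit by 10; {[15,16]} hit by 16; {[17,18]} hit by 18.
Points: 4, 10, 16, 18 (4 total).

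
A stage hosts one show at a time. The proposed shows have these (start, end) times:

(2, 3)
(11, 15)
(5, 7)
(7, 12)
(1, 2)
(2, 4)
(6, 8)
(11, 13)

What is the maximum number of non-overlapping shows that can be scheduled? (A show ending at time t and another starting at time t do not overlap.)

4

Greedy by earliest finish: after sorting by end time, pick each interval compatible with the last pick.
By end time: (1,2), (2,3), (2,4), (5,7), (6,8), (7,12), (11,13), (11,15).
Pick (1,2); next start ≥ 2 → (2,3); next start ≥ 3 → (5,7); next start ≥ 7 → (7,12).
Selected 4 shows.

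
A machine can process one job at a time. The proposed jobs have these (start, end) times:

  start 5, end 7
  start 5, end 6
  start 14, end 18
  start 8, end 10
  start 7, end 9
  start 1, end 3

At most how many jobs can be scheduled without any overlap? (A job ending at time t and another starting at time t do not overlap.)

By end time: (1,3), (5,6), (5,7), (7,9), (8,10), (14,18).
Pick (1,3); next start ≥ 3 → (5,6); next start ≥ 6 → (7,9); next start ≥ 9 → (14,18).
Selected 4 jobs.

4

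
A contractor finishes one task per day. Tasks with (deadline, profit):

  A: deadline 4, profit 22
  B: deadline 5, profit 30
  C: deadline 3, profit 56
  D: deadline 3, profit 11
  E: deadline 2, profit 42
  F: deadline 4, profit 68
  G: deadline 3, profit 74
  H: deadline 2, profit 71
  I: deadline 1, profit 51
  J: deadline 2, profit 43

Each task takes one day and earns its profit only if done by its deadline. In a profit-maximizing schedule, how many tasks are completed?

Sort by profit descending; place each in the latest free slot ≤ its deadline.
Profit order: G=74 H=71 F=68 C=56 I=51 J=43 E=42 B=30 A=22 D=11
Assign: G→slot 3, H→slot 2, F→slot 4, C→slot 1, I skipped, J skipped, E skipped, B→slot 5, A skipped, D skipped.
Slots: [1:C] [2:H] [3:G] [4:F] [5:B]
5 of 10 scheduled.

5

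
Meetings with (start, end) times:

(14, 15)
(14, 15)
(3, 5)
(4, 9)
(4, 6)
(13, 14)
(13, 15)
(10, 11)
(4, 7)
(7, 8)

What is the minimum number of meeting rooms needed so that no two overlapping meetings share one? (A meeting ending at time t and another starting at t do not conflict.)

4

The answer is the maximum number of intervals overlapping at any instant.
Events (time:±→running): 3:+→1 4:+→2 4:+→3 4:+→4 … peak 4.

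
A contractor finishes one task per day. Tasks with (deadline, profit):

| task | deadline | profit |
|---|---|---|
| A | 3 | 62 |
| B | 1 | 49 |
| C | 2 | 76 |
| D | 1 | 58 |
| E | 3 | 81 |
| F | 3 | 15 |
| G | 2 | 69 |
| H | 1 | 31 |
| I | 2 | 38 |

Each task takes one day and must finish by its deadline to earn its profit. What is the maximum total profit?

226

Sort by profit descending; place each in the latest free slot ≤ its deadline.
Profit order: E=81 C=76 G=69 A=62 D=58 B=49 I=38 H=31 F=15
Assign: E→slot 3, C→slot 2, G→slot 1, A skipped, D skipped, B skipped, I skipped, H skipped, F skipped.
Slots: [1:G] [2:C] [3:E]
Profit = 69 + 76 + 81 = 226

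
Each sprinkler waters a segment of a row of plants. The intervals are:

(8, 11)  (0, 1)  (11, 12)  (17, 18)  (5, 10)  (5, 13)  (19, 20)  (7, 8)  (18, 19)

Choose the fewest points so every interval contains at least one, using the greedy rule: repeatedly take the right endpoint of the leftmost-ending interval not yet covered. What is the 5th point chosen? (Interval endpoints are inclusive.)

By right end: [0,1]  [7,8]  [5,10]  [8,11]  [11,12]  [5,13]  [17,18]  [18,19]  [19,20]
[0,1] uncovered → point at 1; [7,8] uncovered → point at 8; [11,12] uncovered → point at 12; [17,18] uncovered → point at 18; [19,20] uncovered → point at 20.
Points: 1, 8, 12, 18, 20 (5 total).

20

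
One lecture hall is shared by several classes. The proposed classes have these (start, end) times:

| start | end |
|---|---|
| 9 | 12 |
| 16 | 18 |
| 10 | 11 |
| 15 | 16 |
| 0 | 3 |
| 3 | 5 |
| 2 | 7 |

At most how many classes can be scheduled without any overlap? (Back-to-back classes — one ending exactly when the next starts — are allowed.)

5

Greedy by earliest finish: after sorting by end time, pick each interval compatible with the last pick.
By end time: (0,3), (3,5), (2,7), (10,11), (9,12), (15,16), (16,18).
Pick (0,3); next start ≥ 3 → (3,5); next start ≥ 5 → (10,11); next start ≥ 11 → (15,16); next start ≥ 16 → (16,18).
Selected 5 classes.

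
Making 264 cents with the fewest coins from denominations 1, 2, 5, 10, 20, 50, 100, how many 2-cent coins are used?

2

264 = 2×100 + 1×50 + 1×10 + 2×2
Count of 2: 2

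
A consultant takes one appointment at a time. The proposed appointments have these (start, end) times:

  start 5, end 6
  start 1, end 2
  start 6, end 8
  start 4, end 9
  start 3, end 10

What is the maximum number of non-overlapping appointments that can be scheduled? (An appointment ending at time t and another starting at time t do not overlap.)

3

Sort by end time and greedily take each interval whose start is ≥ the last chosen end.
Sorted by end: (1,2)  (5,6)  (6,8)  (4,9)  (3,10)
take (1,2); take (5,6); take (6,8); skip (4,9).
Selected 3 appointments.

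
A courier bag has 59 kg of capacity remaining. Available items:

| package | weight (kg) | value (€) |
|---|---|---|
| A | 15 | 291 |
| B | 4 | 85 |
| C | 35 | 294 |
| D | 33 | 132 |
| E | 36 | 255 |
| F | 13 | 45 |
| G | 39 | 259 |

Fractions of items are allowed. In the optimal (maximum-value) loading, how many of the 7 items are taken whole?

3

Greedy by value/weight ratio, highest first.
Order: B (85/4=21.25) > A (291/15=19.40) > C (294/35=8.40) > E (255/36=7.08) > G (259/39=6.64) > D (132/33=4.00) > F (45/13=3.46)
Fill: take B (4 @ 85) → take A (15 @ 291) → take C (35 @ 294) → take 5/36 of E → 35.42; 59/59 used.
3 item(s) taken whole; one partial (take 5/36 of E).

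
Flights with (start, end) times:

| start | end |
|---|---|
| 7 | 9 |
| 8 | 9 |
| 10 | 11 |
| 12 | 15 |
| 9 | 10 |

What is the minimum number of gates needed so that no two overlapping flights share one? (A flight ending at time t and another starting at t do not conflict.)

2

The answer is the maximum number of intervals overlapping at any instant.
starts: [7, 8, 9, 10, 12]
ends:   [9, 9, 10, 11, 15]
s7→1 s8→2  — peak 2.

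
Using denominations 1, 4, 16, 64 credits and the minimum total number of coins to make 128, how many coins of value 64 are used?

128 − 2×64→0
Count of 64: 2

2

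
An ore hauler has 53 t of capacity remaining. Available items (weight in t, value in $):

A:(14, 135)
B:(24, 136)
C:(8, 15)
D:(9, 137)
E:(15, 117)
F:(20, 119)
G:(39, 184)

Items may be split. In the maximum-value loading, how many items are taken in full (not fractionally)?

3

Greedy by value/weight ratio, highest first.
Order: D (137/9=15.22) > A (135/14=9.64) > E (117/15=7.80) > F (119/20=5.95) > B (136/24=5.67) > G (184/39=4.72) > C (15/8=1.88)
Fill: take D (9 @ 137) → take A (14 @ 135) → take E (15 @ 117) → take 15/20 of F → 89.25; 53/53 used.
3 item(s) taken whole; one partial (take 15/20 of F).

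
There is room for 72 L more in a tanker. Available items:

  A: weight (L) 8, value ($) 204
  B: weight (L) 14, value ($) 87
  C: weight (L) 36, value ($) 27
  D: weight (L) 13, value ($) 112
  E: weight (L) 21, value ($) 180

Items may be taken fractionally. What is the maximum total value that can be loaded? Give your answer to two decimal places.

595.00

Greedy by value/weight ratio, highest first.
Order: A (204/8=25.50) > D (112/13=8.62) > E (180/21=8.57) > B (87/14=6.21) > C (27/36=0.75)
Fill: take A (8 @ 204) → take D (13 @ 112) → take E (21 @ 180) → take B (14 @ 87) → take 16/36 of C → 12.00; 72/72 used.
Total value = 595.00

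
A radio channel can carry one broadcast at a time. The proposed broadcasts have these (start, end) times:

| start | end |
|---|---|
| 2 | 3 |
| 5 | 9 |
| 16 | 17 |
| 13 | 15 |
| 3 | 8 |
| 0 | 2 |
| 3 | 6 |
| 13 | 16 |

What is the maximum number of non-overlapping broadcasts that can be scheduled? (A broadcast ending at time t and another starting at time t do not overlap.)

5

Sort by end time and greedily take each interval whose start is ≥ the last chosen end.
By end time: (0,2), (2,3), (3,6), (3,8), (5,9), (13,15), (13,16), (16,17).
Pick (0,2); next start ≥ 2 → (2,3); next start ≥ 3 → (3,6); next start ≥ 6 → (13,15); next start ≥ 15 → (16,17).
Selected 5 broadcasts.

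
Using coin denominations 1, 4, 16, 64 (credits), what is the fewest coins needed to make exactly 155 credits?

8

Greedy: take as many of the largest coin as possible, then repeat with the remainder.
155 − 2×64→27 − 1×16→11 − 2×4→3 − 3×1→0
Total coins = 2 + 1 + 2 + 3 = 8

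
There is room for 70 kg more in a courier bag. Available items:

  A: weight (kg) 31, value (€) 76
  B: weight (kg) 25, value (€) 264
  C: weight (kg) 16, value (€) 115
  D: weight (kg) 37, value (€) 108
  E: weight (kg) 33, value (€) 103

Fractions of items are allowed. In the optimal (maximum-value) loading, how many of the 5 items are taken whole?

2

Greedy by value/weight ratio, highest first.
Ratios (sorted): B 10.56, C 7.19, E 3.12, D 2.92, A 2.45
take B (25 @ 264); take C (16 @ 115); take 29/33 of E → 90.52. Capacity used 70/70.
2 item(s) taken whole; one partial (take 29/33 of E).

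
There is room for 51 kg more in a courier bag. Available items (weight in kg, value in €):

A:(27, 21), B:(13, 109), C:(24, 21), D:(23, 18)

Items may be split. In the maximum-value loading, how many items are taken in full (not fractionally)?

2

Ratios (sorted): B 8.38, C 0.88, D 0.78, A 0.78
take B (13 @ 109); take C (24 @ 21); take 14/23 of D → 10.96. Capacity used 51/51.
2 item(s) taken whole; one partial (take 14/23 of D).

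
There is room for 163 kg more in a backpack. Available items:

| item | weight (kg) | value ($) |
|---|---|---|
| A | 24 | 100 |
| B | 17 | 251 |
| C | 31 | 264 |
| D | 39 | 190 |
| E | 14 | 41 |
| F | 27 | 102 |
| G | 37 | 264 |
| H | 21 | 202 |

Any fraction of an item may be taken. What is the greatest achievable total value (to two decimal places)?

Ratios (sorted): B 14.76, H 9.62, C 8.52, G 7.14, D 4.87, A 4.17, F 3.78, E 2.93
take B (17 @ 251); take H (21 @ 202); take C (31 @ 264); take G (37 @ 264); take D (39 @ 190); take 18/24 of A → 75.00. Capacity used 163/163.
Total value = 1246.00

1246.00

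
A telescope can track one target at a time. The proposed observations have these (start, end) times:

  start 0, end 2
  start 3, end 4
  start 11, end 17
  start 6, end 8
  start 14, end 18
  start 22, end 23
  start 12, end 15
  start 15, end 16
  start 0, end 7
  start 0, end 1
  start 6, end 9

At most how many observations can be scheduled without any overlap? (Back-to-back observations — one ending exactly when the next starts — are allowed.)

By end time: (0,1), (0,2), (3,4), (0,7), (6,8), (6,9), (12,15), (15,16), (11,17), (14,18), (22,23).
Pick (0,1); next start ≥ 1 → (3,4); next start ≥ 4 → (6,8); next start ≥ 8 → (12,15); next start ≥ 15 → (15,16); next start ≥ 16 → (22,23).
Selected 6 observations.

6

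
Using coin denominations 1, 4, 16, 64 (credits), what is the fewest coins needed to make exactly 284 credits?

284 = 4×64 + 1×16 + 3×4
Total coins = 4 + 1 + 3 = 8

8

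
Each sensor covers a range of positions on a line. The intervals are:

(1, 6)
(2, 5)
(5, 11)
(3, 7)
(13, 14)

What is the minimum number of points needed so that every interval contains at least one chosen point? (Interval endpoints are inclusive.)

Sort by right endpoint; whenever an interval is uncovered, place a point at its right end.
By right end: [2,5]  [1,6]  [3,7]  [5,11]  [13,14]
[2,5] uncovered → point at 5; [13,14] uncovered → point at 14.
Points: 5, 14 (2 total).

2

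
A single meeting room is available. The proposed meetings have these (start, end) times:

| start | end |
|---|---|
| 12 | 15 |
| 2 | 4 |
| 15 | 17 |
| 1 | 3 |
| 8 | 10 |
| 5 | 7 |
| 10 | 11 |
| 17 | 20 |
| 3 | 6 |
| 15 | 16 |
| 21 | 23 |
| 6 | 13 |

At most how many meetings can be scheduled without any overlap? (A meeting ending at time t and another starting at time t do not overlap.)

Sort by end time and greedily take each interval whose start is ≥ the last chosen end.
Sorted by end: (1,3)  (2,4)  (3,6)  (5,7)  (8,10)  (10,11)  (6,13)  (12,15)  (15,16)  (15,17)  (17,20)  (21,23)
take (1,3); skip (2,4); take (3,6); take (8,10); take (10,11); skip (6,13); take (12,15); take (15,16); take (17,20); take (21,23).
Selected 8 meetings.

8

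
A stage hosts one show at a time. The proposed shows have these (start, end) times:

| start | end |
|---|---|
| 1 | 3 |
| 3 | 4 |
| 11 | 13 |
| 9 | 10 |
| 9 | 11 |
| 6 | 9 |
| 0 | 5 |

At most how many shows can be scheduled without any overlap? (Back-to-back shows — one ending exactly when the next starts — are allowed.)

5

By end time: (1,3), (3,4), (0,5), (6,9), (9,10), (9,11), (11,13).
Pick (1,3); next start ≥ 3 → (3,4); next start ≥ 4 → (6,9); next start ≥ 9 → (9,10); next start ≥ 10 → (11,13).
Selected 5 shows.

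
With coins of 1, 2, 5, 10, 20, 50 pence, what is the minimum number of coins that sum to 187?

7

187 − 3×50→37 − 1×20→17 − 1×10→7 − 1×5→2 − 1×2→0
Total coins = 3 + 1 + 1 + 1 + 1 = 7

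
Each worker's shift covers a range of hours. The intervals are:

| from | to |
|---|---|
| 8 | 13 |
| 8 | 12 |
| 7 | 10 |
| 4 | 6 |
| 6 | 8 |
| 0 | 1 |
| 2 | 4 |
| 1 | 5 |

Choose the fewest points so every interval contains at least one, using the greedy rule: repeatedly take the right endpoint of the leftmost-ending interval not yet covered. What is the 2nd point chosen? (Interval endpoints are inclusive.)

Process intervals by earliest right end; each time one isn't hit yet, stab at its right endpoint.
By right end: [0,1]  [2,4]  [1,5]  [4,6]  [6,8]  [7,10]  [8,12]  [8,13]
[0,1] uncovered → point at 1; [2,4] uncovered → point at 4; [6,8] uncovered → point at 8.
Points: 1, 4, 8 (3 total).

4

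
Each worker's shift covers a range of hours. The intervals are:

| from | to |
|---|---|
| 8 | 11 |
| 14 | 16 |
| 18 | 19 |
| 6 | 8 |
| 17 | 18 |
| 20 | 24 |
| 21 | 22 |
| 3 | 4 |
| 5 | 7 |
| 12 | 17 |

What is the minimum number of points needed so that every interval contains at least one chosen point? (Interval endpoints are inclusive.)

6

Sorted: [3,4] [5,7] [6,8] [8,11] [14,16] [12,17] [17,18] [18,19] [21,22] [20,24]
{[3,4]} hit by 4; {[5,7],[6,8]} hit by 7; {[8,11]} hit by 11; {[14,16],[12,17]} hit by 16; {[17,18],[18,19]} hit by 18; {[21,22],[20,24]} hit by 22.
Points: 4, 7, 11, 16, 18, 22 (6 total).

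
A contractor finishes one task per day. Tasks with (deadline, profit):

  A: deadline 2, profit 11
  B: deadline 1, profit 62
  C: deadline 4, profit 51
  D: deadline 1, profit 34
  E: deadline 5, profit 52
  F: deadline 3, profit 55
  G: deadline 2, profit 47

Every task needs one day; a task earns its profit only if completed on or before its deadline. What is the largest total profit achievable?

Profit order: B=62 F=55 E=52 C=51 G=47 D=34 A=11
Assign: B→slot 1, F→slot 3, E→slot 5, C→slot 4, G→slot 2, D skipped, A skipped.
Slots: [1:B] [2:G] [3:F] [4:C] [5:E]
Profit = 62 + 47 + 55 + 51 + 52 = 267

267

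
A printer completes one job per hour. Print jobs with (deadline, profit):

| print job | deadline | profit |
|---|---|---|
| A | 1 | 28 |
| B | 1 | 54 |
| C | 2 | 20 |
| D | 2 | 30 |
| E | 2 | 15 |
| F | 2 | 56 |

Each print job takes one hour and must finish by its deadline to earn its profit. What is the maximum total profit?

Sort by profit descending; place each in the latest free slot ≤ its deadline.
By profit: F(d2,56), B(d1,54), D(d2,30), A(d1,28), C(d2,20), E(d2,15)
F→slot 2; B→slot 1; D skipped; A skipped; C skipped; E skipped.
Profit = 54 + 56 = 110

110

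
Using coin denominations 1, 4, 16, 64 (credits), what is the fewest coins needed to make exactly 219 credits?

219 = 3×64 + 1×16 + 2×4 + 3×1
Total coins = 3 + 1 + 2 + 3 = 9

9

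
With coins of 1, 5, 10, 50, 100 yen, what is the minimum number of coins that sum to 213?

Use the largest denomination that fits, subtract, and repeat.
213 − 2×100→13 − 1×10→3 − 3×1→0
Total coins = 2 + 1 + 3 = 6

6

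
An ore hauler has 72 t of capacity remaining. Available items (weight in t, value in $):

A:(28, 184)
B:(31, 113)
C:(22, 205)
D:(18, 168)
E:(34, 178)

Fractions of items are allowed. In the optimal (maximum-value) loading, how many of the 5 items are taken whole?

3

Greedy by value/weight ratio, highest first.
Order: D (168/18=9.33) > C (205/22=9.32) > A (184/28=6.57) > E (178/34=5.24) > B (113/31=3.65)
Fill: take D (18 @ 168) → take C (22 @ 205) → take A (28 @ 184) → take 4/34 of E → 20.94; 72/72 used.
3 item(s) taken whole; one partial (take 4/34 of E).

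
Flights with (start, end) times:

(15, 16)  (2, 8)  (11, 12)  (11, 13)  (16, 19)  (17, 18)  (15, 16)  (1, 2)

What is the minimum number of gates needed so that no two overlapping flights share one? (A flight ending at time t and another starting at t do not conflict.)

2

Count concurrent intervals with a sweep; the peak is the room count.
starts: [1, 2, 11, 11, 15, 15, 16, 17]
ends:   [2, 8, 12, 13, 16, 16, 18, 19]
s1→1 e2→0 s2→1 e8→0 s11→1 s11→2  — peak 2.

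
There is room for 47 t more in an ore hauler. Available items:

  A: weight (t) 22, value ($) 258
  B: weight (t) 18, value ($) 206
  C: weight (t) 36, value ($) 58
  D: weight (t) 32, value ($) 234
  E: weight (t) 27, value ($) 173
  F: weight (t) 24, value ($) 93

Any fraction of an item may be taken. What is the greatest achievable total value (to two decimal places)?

515.19

Greedy by value/weight ratio, highest first.
Ratios (sorted): A 11.73, B 11.44, D 7.31, E 6.41, F 3.88, C 1.61
take A (22 @ 258); take B (18 @ 206); take 7/32 of D → 51.19. Capacity used 47/47.
Total value = 515.19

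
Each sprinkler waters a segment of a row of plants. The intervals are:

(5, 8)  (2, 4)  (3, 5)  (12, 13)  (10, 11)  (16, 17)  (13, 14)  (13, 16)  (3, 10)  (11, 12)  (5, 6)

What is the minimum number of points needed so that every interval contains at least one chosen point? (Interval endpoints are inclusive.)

Process intervals by earliest right end; each time one isn't hit yet, stab at its right endpoint.
Sorted: [2,4] [3,5] [5,6] [5,8] [3,10] [10,11] [11,12] [12,13] [13,14] [13,16] [16,17]
{[2,4],[3,5]} hit by 4; {[5,6],[5,8],[3,10]} hit by 6; {[10,11],[11,12]} hit by 11; {[12,13],[13,14],[13,16]} hit by 13; {[16,17]} hit by 17.
Points: 4, 6, 11, 13, 17 (5 total).

5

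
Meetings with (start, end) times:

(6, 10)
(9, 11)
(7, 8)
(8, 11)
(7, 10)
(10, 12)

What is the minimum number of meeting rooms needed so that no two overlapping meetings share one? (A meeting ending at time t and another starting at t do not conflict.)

The answer is the maximum number of intervals overlapping at any instant.
starts: [6, 7, 7, 8, 9, 10]
ends:   [8, 10, 10, 11, 11, 12]
s6→1 s7→2 s7→3 e8→2 s8→3 s9→4  — peak 4.

4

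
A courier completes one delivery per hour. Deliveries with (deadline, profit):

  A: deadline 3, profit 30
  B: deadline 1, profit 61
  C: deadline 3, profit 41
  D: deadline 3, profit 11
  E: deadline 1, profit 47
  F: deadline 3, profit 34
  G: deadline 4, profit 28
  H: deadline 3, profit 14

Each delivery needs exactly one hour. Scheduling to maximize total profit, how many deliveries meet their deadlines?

Profit order: B=61 E=47 C=41 F=34 A=30 G=28 H=14 D=11
Assign: B→slot 1, E skipped, C→slot 3, F→slot 2, A skipped, G→slot 4, H skipped, D skipped.
Slots: [1:B] [2:F] [3:C] [4:G]
4 of 8 scheduled.

4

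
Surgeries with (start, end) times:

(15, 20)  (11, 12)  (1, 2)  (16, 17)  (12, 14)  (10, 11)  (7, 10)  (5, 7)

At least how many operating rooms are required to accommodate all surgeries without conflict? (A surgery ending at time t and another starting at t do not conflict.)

2

Count concurrent intervals with a sweep; the peak is the room count.
Events (time:±→running): 1:+→1 2:-→0 5:+→1 7:-→0 7:+→1 10:-→0 10:+→1 11:-→0 11:+→1 12:-→0 12:+→1 14:-→0 15:+→1 16:+→2 … peak 2.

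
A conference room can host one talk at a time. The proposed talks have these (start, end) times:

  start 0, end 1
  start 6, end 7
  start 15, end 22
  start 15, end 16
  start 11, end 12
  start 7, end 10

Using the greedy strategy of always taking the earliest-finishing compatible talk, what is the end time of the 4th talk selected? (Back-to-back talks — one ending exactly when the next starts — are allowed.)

Sort by end time and greedily take each interval whose start is ≥ the last chosen end.
Sorted by end: (0,1)  (6,7)  (7,10)  (11,12)  (15,16)  (15,22)
take (0,1); take (6,7); take (7,10); take (11,12); take (15,16); skip (15,22).
Selected: (0,1) (6,7) (7,10) (11,12) (15,16)

12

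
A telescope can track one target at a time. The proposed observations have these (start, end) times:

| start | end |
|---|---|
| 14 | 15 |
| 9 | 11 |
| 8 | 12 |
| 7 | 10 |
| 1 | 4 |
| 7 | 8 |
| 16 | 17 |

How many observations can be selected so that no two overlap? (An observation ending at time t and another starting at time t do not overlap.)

5

Sorted by end: (1,4)  (7,8)  (7,10)  (9,11)  (8,12)  (14,15)  (16,17)
take (1,4); take (7,8); skip (7,10); take (9,11); skip (8,12); take (14,15); take (16,17).
Selected 5 observations.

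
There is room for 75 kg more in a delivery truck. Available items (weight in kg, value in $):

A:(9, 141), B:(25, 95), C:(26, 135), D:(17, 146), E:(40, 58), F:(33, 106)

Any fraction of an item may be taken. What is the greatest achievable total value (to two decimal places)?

Sort by value per unit weight and fill in that order.
Ratios (sorted): A 15.67, D 8.59, C 5.19, B 3.80, F 3.21, E 1.45
take A (9 @ 141); take D (17 @ 146); take C (26 @ 135); take 23/25 of B → 87.40. Capacity used 75/75.
Total value = 509.40

509.40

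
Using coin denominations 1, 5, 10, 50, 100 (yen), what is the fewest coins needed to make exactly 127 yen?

6

Use the largest denomination that fits, subtract, and repeat.
127 − 1×100→27 − 2×10→7 − 1×5→2 − 2×1→0
Total coins = 1 + 2 + 1 + 2 = 6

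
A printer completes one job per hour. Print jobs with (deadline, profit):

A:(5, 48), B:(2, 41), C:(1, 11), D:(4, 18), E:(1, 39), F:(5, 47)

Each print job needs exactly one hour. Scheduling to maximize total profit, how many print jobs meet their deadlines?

Take jobs in profit order; each goes to the latest open slot no later than its deadline.
Profit order: A=48 F=47 B=41 E=39 D=18 C=11
Assign: A→slot 5, F→slot 4, B→slot 2, E→slot 1, D→slot 3, C skipped.
Slots: [1:E] [2:B] [3:D] [4:F] [5:A]
5 of 6 scheduled.

5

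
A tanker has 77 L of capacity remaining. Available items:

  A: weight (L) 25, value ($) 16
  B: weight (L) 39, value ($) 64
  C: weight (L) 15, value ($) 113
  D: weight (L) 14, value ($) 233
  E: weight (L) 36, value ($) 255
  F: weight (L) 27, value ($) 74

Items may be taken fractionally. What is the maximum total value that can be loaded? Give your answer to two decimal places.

633.89

Sort by value per unit weight and fill in that order.
Order: D (233/14=16.64) > C (113/15=7.53) > E (255/36=7.08) > F (74/27=2.74) > B (64/39=1.64) > A (16/25=0.64)
Fill: take D (14 @ 233) → take C (15 @ 113) → take E (36 @ 255) → take 12/27 of F → 32.89; 77/77 used.
Total value = 633.89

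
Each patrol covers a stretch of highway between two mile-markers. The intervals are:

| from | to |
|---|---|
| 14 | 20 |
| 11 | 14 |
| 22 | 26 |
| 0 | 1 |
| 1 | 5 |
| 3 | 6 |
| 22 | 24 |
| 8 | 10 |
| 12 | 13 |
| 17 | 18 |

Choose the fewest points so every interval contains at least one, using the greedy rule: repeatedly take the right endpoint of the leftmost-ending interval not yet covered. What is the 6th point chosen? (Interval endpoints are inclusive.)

Sort by right endpoint; whenever an interval is uncovered, place a point at its right end.
By right end: [0,1]  [1,5]  [3,6]  [8,10]  [12,13]  [11,14]  [17,18]  [14,20]  [22,24]  [22,26]
[0,1] uncovered → point at 1; [3,6] uncovered → point at 6; [8,10] uncovered → point at 10; [12,13] uncovered → point at 13; [17,18] uncovered → point at 18; [22,24] uncovered → point at 24.
Points: 1, 6, 10, 13, 18, 24 (6 total).

24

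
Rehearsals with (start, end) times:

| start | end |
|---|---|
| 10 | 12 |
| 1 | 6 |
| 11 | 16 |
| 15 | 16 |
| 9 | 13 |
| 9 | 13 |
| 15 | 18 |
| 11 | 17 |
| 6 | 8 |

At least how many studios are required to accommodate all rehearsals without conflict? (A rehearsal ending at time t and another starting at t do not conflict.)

Count concurrent intervals with a sweep; the peak is the room count.
starts: [1, 6, 9, 9, 10, 11, 11, 15, 15]
ends:   [6, 8, 12, 13, 13, 16, 16, 17, 18]
s1→1 e6→0 s6→1 e8→0 s9→1 s9→2 s10→3 s11→4 s11→5  — peak 5.

5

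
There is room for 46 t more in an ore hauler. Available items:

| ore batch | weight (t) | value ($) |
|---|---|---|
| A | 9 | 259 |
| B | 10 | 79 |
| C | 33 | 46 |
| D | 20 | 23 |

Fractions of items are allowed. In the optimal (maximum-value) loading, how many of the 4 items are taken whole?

Ratios (sorted): A 28.78, B 7.90, C 1.39, D 1.15
take A (9 @ 259); take B (10 @ 79); take 27/33 of C → 37.64. Capacity used 46/46.
2 item(s) taken whole; one partial (take 27/33 of C).

2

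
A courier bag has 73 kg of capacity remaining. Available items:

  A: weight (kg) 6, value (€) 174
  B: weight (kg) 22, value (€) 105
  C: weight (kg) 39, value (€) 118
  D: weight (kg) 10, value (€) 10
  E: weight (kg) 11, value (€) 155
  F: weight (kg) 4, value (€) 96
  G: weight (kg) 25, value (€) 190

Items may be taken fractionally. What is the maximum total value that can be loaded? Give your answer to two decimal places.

Sort by value per unit weight and fill in that order.
Order: A (174/6=29.00) > F (96/4=24.00) > E (155/11=14.09) > G (190/25=7.60) > B (105/22=4.77) > C (118/39=3.03) > D (10/10=1.00)
Fill: take A (6 @ 174) → take F (4 @ 96) → take E (11 @ 155) → take G (25 @ 190) → take B (22 @ 105) → take 5/39 of C → 15.13; 73/73 used.
Total value = 735.13

735.13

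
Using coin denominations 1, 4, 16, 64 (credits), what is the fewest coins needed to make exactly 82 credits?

Greedy: take as many of the largest coin as possible, then repeat with the remainder.
82 − 1×64→18 − 1×16→2 − 2×1→0
Total coins = 1 + 1 + 2 = 4

4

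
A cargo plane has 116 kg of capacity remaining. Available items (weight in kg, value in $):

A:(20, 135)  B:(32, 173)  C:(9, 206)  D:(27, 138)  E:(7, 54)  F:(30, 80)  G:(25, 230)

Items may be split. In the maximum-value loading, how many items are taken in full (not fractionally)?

5

Sort by value per unit weight and fill in that order.
Ratios (sorted): C 22.89, G 9.20, E 7.71, A 6.75, B 5.41, D 5.11, F 2.67
take C (9 @ 206); take G (25 @ 230); take E (7 @ 54); take A (20 @ 135); take B (32 @ 173); take 23/27 of D → 117.56. Capacity used 116/116.
5 item(s) taken whole; one partial (take 23/27 of D).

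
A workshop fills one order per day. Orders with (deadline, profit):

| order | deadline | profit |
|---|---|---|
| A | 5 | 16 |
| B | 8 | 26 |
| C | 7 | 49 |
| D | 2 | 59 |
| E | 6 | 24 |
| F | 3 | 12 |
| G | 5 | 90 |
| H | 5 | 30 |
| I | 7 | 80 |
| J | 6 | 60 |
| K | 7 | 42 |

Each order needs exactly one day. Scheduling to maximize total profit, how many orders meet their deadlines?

Sort by profit descending; place each in the latest free slot ≤ its deadline.
By profit: G(d5,90), I(d7,80), J(d6,60), D(d2,59), C(d7,49), K(d7,42), H(d5,30), B(d8,26), E(d6,24), A(d5,16), F(d3,12)
G→slot 5; I→slot 7; J→slot 6; D→slot 2; C→slot 4; K→slot 3; H→slot 1; B→slot 8; E skipped; A skipped; F skipped.
8 of 11 scheduled.

8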